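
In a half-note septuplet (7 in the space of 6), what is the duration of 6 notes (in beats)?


Reasoning:
Septuplet: 7 notes occupy the space of 6 half notes
Space = 6 × 2 = 12 beats
Each septuplet note = 12 / 7 = 12/7 beats
6 notes = 6 × 12/7 = 72/7
= 72/7 beats


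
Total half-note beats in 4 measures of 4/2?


Working:
Time signature 4/2: the bottom number 2 means the half note gets one count
The top number 4 means 4 half-note beats per measure
Total = 4 × 4 measures
= 16 half-note beats


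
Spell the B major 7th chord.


Reasoning:
Major 7th chord = root + major 3rd + perfect 5th + major 7th
Seventh chords stack in thirds, so the letter names are B-D-F-A
Root: B
Major 3rd above B: D#
Perfect 5th above B: F#
Major 7th above B: A#
Chord = B D# F# A#


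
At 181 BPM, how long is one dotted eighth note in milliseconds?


One quarter-note beat = 60000 / BPM = 60000 / 181 ms
Dotted eighth note = 3/4 × quarter note
Duration = 3/4 × 60000 / 181 = 45000 / 181
= 248.6 ms


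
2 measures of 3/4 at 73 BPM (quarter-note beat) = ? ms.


Solution.
Quarter-note beat duration = 60000 / 73 ms
Beats per measure (3/4) = 3
One measure = 3 × 60000 / 73 = 180000 / 73 ms
2 measures = 2 × 180000 / 73 = 360000 / 73
= 4931.5 ms


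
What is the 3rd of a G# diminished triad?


Step by step:
Diminished triad = root + minor 3rd (3 semitones) + diminished 5th (6 semitones)
A triad on G# stacks thirds, so the chord tones use letter names G-B-D
Root: G#
Minor 3rd above G#: B
Diminished 5th above G#: D
The 3rd = B


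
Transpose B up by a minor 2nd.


minor 2nd: 2 letter names, 1 semitones
Letter: B + 1 → C
Pitch: B + 1 semitones, spelled as a C → C
= C


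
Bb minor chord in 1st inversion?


Root position: Bb Db F
1st inversion: move root up an octave
Bass note: Db
Notes (bottom to top) = Db F Bb


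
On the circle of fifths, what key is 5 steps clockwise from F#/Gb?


Step by step:
Each clockwise step on the circle of fifths moves up a perfect 5th
From F#/Gb: F#/Gb → Db → Ab → Eb → Bb → F
= F


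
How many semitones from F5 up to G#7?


Let's work it out.
Absolute semitone position = octave×12 + chromatic position
F5: 5×12 + 5 = 65
G#7: 7×12 + 8 = 92
Difference = 92 - 65 = 27
= 27 semitones


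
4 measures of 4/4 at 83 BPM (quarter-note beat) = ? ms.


Quarter-note beat duration = 60000 / 83 ms
Beats per measure (4/4) = 4
One measure = 4 × 60000 / 83 = 240000 / 83 ms
4 measures = 4 × 240000 / 83 = 960000 / 83
= 11566.3 ms


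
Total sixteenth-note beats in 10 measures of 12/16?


Time signature 12/16: the bottom number 16 means the sixteenth note gets one count
The top number 12 means 12 sixteenth-note beats per measure
Total = 12 × 10 measures
= 120 sixteenth-note beats


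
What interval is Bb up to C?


Reasoning:
Letter names: B → C spans 2 letter names → a 2nd
Semitones: Bb → C = 2 half-steps
A 2nd of 2 semitones is a major 2nd
= major 2nd


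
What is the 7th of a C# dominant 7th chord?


Dominant 7th chord = root + major 3rd + perfect 5th + minor 7th
Seventh chords stack in thirds, so the letter names are C-E-G-B
Root: C#
Major 3rd above C#: E#
Perfect 5th above C#: G#
Minor 7th above C#: B
The 7th = B


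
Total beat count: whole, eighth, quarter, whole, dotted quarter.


Step by step:
Beat values:
  whole = 4 beats
  eighth = 0.5 beats
  quarter = 1 beat
  whole = 4 beats
  dotted quarter = 1.5 beats
Sum = 4 + 0.5 + 1 + 4 + 1.5
= 11 beats


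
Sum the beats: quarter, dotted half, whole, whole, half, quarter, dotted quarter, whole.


Beat values:
  quarter = 1 beat
  dotted half = 3 beats
  whole = 4 beats
  whole = 4 beats
  half = 2 beats
  quarter = 1 beat
  dotted quarter = 1.5 beats
  whole = 4 beats
Sum = 1 + 3 + 4 + 4 + 2 + 1 + 1.5 + 4
= 20.5 beats


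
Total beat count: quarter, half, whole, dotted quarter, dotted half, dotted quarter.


Beat values:
  quarter = 1 beat
  half = 2 beats
  whole = 4 beats
  dotted quarter = 1.5 beats
  dotted half = 3 beats
  dotted quarter = 1.5 beats
Sum = 1 + 2 + 4 + 1.5 + 3 + 1.5
= 13 beats


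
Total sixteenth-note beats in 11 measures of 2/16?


Working:
Time signature 2/16: the bottom number 16 means the sixteenth note gets one count
The top number 2 means 2 sixteenth-note beats per measure
Total = 2 × 11 measures
= 22 sixteenth-note beats


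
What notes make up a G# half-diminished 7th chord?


Half-diminished 7th chord = root + minor 3rd + diminished 5th + minor 7th
Seventh chords stack in thirds, so the letter names are G-B-D-F
Root: G#
Minor 3rd above G#: B
Diminished 5th above G#: D
Minor 7th above G#: F#
Chord = G# B D F#


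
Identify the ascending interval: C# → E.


Let's work it out.
Letter names: C → E spans 3 letter names → a 3rd
Semitones: C# → E = 3 half-steps
A 3rd of 3 semitones is a minor 3rd
= minor 3rd


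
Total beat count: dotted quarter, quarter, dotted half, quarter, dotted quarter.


Step by step:
Beat values:
  dotted quarter = 1.5 beats
  quarter = 1 beat
  dotted half = 3 beats
  quarter = 1 beat
  dotted quarter = 1.5 beats
Sum = 1.5 + 1 + 3 + 1 + 1.5
= 8 beats


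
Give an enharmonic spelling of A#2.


Enharmonic notes sound the same pitch but are spelled with different letter names
A# and Bb name the same pitch class
= Bb2


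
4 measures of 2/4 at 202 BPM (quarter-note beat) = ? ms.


Quarter-note beat duration = 60000 / 202 ms
Beats per measure (2/4) = 2
One measure = 2 × 60000 / 202 = 120000 / 202 ms
4 measures = 4 × 120000 / 202 = 480000 / 202
= 2376.2 ms


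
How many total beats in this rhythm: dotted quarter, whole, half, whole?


Step by step:
Beat values:
  dotted quarter = 1.5 beats
  whole = 4 beats
  half = 2 beats
  whole = 4 beats
Sum = 1.5 + 4 + 2 + 4
= 11.5 beats


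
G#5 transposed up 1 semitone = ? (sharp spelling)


Step by step:
G#5: chromatic position 8 in octave 5 → absolute = 5×12 + 8 = 68
Transpose up 1: 68 + 1 = 69
69 = 5×12 + 9 → A in octave 5
Result = A5


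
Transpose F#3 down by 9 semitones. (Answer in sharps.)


Let's work it out.
F#3: chromatic position 6 in octave 3 → absolute = 3×12 + 6 = 42
Transpose down 9: 42 - 9 = 33
33 = 2×12 + 9 → A in octave 2
Result = A2


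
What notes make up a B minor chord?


Minor triad = root + minor 3rd (3 semitones) + perfect 5th (7 semitones)
A triad on B stacks thirds, so the chord tones use letter names B-D-F
Root: B
Minor 3rd above B: D
Perfect 5th above B: F#
Chord = B D F#


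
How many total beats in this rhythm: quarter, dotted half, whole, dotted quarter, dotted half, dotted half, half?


Step by step:
Beat values:
  quarter = 1 beat
  dotted half = 3 beats
  whole = 4 beats
  dotted quarter = 1.5 beats
  dotted half = 3 beats
  dotted half = 3 beats
  half = 2 beats
Sum = 1 + 3 + 4 + 1.5 + 3 + 3 + 2
= 17.5 beats


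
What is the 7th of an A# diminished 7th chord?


Reasoning:
Diminished 7th chord = root + minor 3rd + diminished 5th + diminished 7th
Seventh chords stack in thirds, so the letter names are A-C-E-G
Root: A#
Minor 3rd above A#: C#
Diminished 5th above A#: E
Diminished 7th above A#: G
The 7th = G


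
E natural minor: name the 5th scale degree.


Natural minor scale pattern: W-H-W-W-H-W-W (2-1-2-2-1-2-2 semitones)
Starting from E:
  E + 2 semitones → F#
  F# + 1 semitone → G
  G + 2 semitones → A
  A + 2 semitones → B
  B + 1 semitone → C
  C + 2 semitones → D
  D + 2 semitones → E
Scale: E F# G A B C D
Degree 5 = B


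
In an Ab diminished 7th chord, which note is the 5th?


Diminished 7th chord = root + minor 3rd + diminished 5th + diminished 7th
Seventh chords stack in thirds, so the letter names are A-C-E-G
Root: Ab
Minor 3rd above Ab: Cb
Diminished 5th above Ab: Ebb
Diminished 7th above Ab: Gbb
The 5th = Ebb


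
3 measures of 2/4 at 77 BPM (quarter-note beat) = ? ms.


Step by step:
Quarter-note beat duration = 60000 / 77 ms
Beats per measure (2/4) = 2
One measure = 2 × 60000 / 77 = 120000 / 77 ms
3 measures = 3 × 120000 / 77 = 360000 / 77
= 4675.3 ms


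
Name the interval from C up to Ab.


Letter names: C → A spans 6 letter names → a 6th
Semitones: C → Ab = 8 half-steps
A 6th of 8 semitones is a minor 6th
= minor 6th


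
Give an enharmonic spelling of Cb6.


Reasoning:
Enharmonic notes sound the same pitch but are spelled with different letter names
Cb and B name the same pitch class
Octave numbers change at C, so Cb6 = B5
= B5


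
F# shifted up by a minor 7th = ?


Reasoning:
minor 7th: 7 letter names, 10 semitones
Letter: F + 6 → E
Pitch: F# + 10 semitones, spelled as an E → E
= E


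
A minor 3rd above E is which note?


A 3rd spans 3 letter names, so from E we land on G
A minor 3rd = 3 semitones above E
Spell G at that pitch: G
= G


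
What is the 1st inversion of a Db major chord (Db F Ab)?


Root position: Db F Ab
1st inversion: move root up an octave
Bass note: F
Notes (bottom to top) = F Ab Db


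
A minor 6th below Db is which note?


Working:
A 6th spans 6 letter names, so from D we land on F
A minor 6th = 8 semitones below Db
Spell F at that pitch: F
= F


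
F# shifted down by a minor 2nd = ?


Solution.
minor 2nd: 2 letter names, 1 semitones
Letter: F - 1 → E
Pitch: F# - 1 semitones, spelled as an E → E#
= E#


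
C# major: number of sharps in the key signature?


Let's work it out.
Sharp major keys follow the circle of fifths: C(0), G(1), D(2), A(3), E(4), B(5), F#(6), C#(7)
C# major has 7 sharps
Order of sharps: F# C# G# D# A# E# B# → first 7: F#, C#, G#, D#, A#, E#, B#
= 7 sharps


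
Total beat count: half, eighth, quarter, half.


Working:
Beat values:
  half = 2 beats
  eighth = 0.5 beats
  quarter = 1 beat
  half = 2 beats
Sum = 2 + 0.5 + 1 + 2
= 5.5 beats


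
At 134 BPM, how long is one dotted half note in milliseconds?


One quarter-note beat = 60000 / BPM = 60000 / 134 ms
Dotted half note = 3 × quarter note
Duration = 3 × 60000 / 134 = 180000 / 134
= 1343.3 ms


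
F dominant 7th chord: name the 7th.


Dominant 7th chord = root + major 3rd + perfect 5th + minor 7th
Seventh chords stack in thirds, so the letter names are F-A-C-E
Root: F
Major 3rd above F: A
Perfect 5th above F: C
Minor 7th above F: Eb
The 7th = Eb


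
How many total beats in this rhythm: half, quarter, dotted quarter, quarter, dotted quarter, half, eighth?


Beat values:
  half = 2 beats
  quarter = 1 beat
  dotted quarter = 1.5 beats
  quarter = 1 beat
  dotted quarter = 1.5 beats
  half = 2 beats
  eighth = 0.5 beats
Sum = 2 + 1 + 1.5 + 1 + 1.5 + 2 + 0.5
= 9.5 beats


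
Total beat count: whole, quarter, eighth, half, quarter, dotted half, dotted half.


Let's work it out.
Beat values:
  whole = 4 beats
  quarter = 1 beat
  eighth = 0.5 beats
  half = 2 beats
  quarter = 1 beat
  dotted half = 3 beats
  dotted half = 3 beats
Sum = 4 + 1 + 0.5 + 2 + 1 + 3 + 3
= 14.5 beats


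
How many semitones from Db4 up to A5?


Step by step:
Absolute semitone position = octave×12 + chromatic position
Db4: 4×12 + 1 = 49
A5: 5×12 + 9 = 69
Difference = 69 - 49 = 20
= 20 semitones


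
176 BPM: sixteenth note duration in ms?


Reasoning:
One quarter-note beat = 60000 / BPM = 60000 / 176 ms
Sixteenth note = 1/4 × quarter note
Duration = 1/4 × 60000 / 176 = 15000 / 176
= 85.2 ms


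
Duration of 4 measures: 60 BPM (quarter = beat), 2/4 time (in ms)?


Quarter-note beat duration = 60000 / 60 ms
Beats per measure (2/4) = 2
One measure = 2 × 60000 / 60 = 120000 / 60 ms
4 measures = 4 × 120000 / 60 = 480000 / 60
= 8000.0 ms


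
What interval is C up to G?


Letter names: C → G spans 5 letter names → a 5th
Semitones: C → G = 7 half-steps
A 5th of 7 semitones is a perfect 5th
= perfect 5th


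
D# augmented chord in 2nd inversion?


Solution.
Root position: D# F## A##
2nd inversion: move root and 3rd up an octave
Bass note: A##
Notes (bottom to top) = A## D# F##


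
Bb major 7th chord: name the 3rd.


Let's work it out.
Major 7th chord = root + major 3rd + perfect 5th + major 7th
Seventh chords stack in thirds, so the letter names are B-D-F-A
Root: Bb
Major 3rd above Bb: D
Perfect 5th above Bb: F
Major 7th above Bb: A
The 3rd = D


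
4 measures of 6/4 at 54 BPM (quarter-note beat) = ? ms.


Working:
Quarter-note beat duration = 60000 / 54 ms
Beats per measure (6/4) = 6
One measure = 6 × 60000 / 54 = 360000 / 54 ms
4 measures = 4 × 360000 / 54 = 1440000 / 54
= 26666.7 ms


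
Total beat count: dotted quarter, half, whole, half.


Beat values:
  dotted quarter = 1.5 beats
  half = 2 beats
  whole = 4 beats
  half = 2 beats
Sum = 1.5 + 2 + 4 + 2
= 9.5 beats


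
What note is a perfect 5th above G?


Let's work it out.
A 5th spans 5 letter names, so from G we land on D
A perfect 5th = 7 semitones above G
Spell D at that pitch: D
= D


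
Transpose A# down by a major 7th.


major 7th: 7 letter names, 11 semitones
Letter: A - 6 → B
Pitch: A# - 11 semitones, spelled as a B → B
= B


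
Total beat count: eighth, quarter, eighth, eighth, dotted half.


Let's work it out.
Beat values:
  eighth = 0.5 beats
  quarter = 1 beat
  eighth = 0.5 beats
  eighth = 0.5 beats
  dotted half = 3 beats
Sum = 0.5 + 1 + 0.5 + 0.5 + 3
= 5.5 beats


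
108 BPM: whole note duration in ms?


Reasoning:
One quarter-note beat = 60000 / BPM = 60000 / 108 ms
Whole note = 4 × quarter note
Duration = 4 × 60000 / 108 = 240000 / 108
= 2222.2 ms


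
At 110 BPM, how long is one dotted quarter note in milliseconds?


Let's work it out.
One quarter-note beat = 60000 / BPM = 60000 / 110 ms
Dotted quarter note = 3/2 × quarter note
Duration = 3/2 × 60000 / 110 = 90000 / 110
= 818.2 ms


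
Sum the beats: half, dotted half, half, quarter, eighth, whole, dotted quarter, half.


Step by step:
Beat values:
  half = 2 beats
  dotted half = 3 beats
  half = 2 beats
  quarter = 1 beat
  eighth = 0.5 beats
  whole = 4 beats
  dotted quarter = 1.5 beats
  half = 2 beats
Sum = 2 + 3 + 2 + 1 + 0.5 + 4 + 1.5 + 2
= 16 beats


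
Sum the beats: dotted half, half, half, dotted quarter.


Beat values:
  dotted half = 3 beats
  half = 2 beats
  half = 2 beats
  dotted quarter = 1.5 beats
Sum = 3 + 2 + 2 + 1.5
= 8.5 beats


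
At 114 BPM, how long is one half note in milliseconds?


One quarter-note beat = 60000 / BPM = 60000 / 114 ms
Half note = 2 × quarter note
Duration = 2 × 60000 / 114 = 120000 / 114
= 1052.6 ms


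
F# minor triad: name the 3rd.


Solution.
Minor triad = root + minor 3rd (3 semitones) + perfect 5th (7 semitones)
A triad on F# stacks thirds, so the chord tones use letter names F-A-C
Root: F#
Minor 3rd above F#: A
Perfect 5th above F#: C#
The 3rd = A


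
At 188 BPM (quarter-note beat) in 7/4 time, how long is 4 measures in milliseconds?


Reasoning:
Quarter-note beat duration = 60000 / 188 ms
Beats per measure (7/4) = 7
One measure = 7 × 60000 / 188 = 420000 / 188 ms
4 measures = 4 × 420000 / 188 = 1680000 / 188
= 8936.2 ms


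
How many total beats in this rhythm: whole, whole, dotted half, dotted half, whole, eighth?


Beat values:
  whole = 4 beats
  whole = 4 beats
  dotted half = 3 beats
  dotted half = 3 beats
  whole = 4 beats
  eighth = 0.5 beats
Sum = 4 + 4 + 3 + 3 + 4 + 0.5
= 18.5 beats


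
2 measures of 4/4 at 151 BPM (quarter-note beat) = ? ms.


Working:
Quarter-note beat duration = 60000 / 151 ms
Beats per measure (4/4) = 4
One measure = 4 × 60000 / 151 = 240000 / 151 ms
2 measures = 2 × 240000 / 151 = 480000 / 151
= 3178.8 ms


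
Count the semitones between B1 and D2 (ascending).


Reasoning:
Absolute semitone position = octave×12 + chromatic position
B1: 1×12 + 11 = 23
D2: 2×12 + 2 = 26
Difference = 26 - 23 = 3
= 3 semitones


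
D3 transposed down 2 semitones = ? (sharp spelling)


D3: chromatic position 2 in octave 3 → absolute = 3×12 + 2 = 38
Transpose down 2: 38 - 2 = 36
36 = 3×12 + 0 → C in octave 3
Result = C3


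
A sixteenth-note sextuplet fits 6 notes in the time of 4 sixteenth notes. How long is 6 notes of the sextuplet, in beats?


Reasoning:
Sextuplet: 6 notes occupy the space of 4 sixteenth notes
Space = 4 × 1/4 = 1 beat
Each sextuplet note = 1 / 6 = 1/6 beats
6 notes = 6 × 1/6 = 1
= 1 beat


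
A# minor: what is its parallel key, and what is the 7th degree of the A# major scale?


Step by step:
Parallel keys share the same tonic but differ in mode
A# minor → parallel is A# major
A# major scale: A# B# C## D# E# F## G##
= A# major; 7th degree = G##


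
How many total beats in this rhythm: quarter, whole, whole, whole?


Working:
Beat values:
  quarter = 1 beat
  whole = 4 beats
  whole = 4 beats
  whole = 4 beats
Sum = 1 + 4 + 4 + 4
= 13 beats


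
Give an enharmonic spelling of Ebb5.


Enharmonic notes sound the same pitch but are spelled with different letter names
Ebb and D name the same pitch class
= D5


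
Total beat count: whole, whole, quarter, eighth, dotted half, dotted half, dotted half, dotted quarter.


Step by step:
Beat values:
  whole = 4 beats
  whole = 4 beats
  quarter = 1 beat
  eighth = 0.5 beats
  dotted half = 3 beats
  dotted half = 3 beats
  dotted half = 3 beats
  dotted quarter = 1.5 beats
Sum = 4 + 4 + 1 + 0.5 + 3 + 3 + 3 + 1.5
= 20 beats


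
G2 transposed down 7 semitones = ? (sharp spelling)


Working:
G2: chromatic position 7 in octave 2 → absolute = 2×12 + 7 = 31
Transpose down 7: 31 - 7 = 24
24 = 2×12 + 0 → C in octave 2
Result = C2


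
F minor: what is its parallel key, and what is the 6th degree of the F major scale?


Working:
Parallel keys share the same tonic but differ in mode
F minor → parallel is F major
F major scale: F G A Bb C D E
= F major; 6th degree = D


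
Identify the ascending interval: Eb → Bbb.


Letter names: E → B spans 5 letter names → a 5th
Semitones: Eb → Bbb = 6 half-steps
A 5th of 6 semitones is a diminished 5th
= diminished 5th


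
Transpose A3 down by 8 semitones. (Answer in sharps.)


A3: chromatic position 9 in octave 3 → absolute = 3×12 + 9 = 45
Transpose down 8: 45 - 8 = 37
37 = 3×12 + 1 → C# in octave 3
Result = C#3


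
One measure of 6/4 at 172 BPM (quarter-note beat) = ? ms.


Let's work it out.
Quarter-note beat duration = 60000 / 172 ms
Beats per measure (6/4) = 6
One measure = 6 × 60000 / 172 = 360000 / 172 ms
= 2093.0 ms


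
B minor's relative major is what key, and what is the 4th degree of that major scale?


The relative major shares the key signature and is a minor 3rd above the minor tonic
A minor 3rd above B is D
→ relative major of B minor is D major
D major scale: D E F# G A B C#
= D major; 4th degree = G


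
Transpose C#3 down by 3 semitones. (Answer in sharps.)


C#3: chromatic position 1 in octave 3 → absolute = 3×12 + 1 = 37
Transpose down 3: 37 - 3 = 34
34 = 2×12 + 10 → A# in octave 2
Result = A#2


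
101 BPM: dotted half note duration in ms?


One quarter-note beat = 60000 / BPM = 60000 / 101 ms
Dotted half note = 3 × quarter note
Duration = 3 × 60000 / 101 = 180000 / 101
= 1782.2 ms


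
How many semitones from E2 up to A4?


Absolute semitone position = octave×12 + chromatic position
E2: 2×12 + 4 = 28
A4: 4×12 + 9 = 57
Difference = 57 - 28 = 29
= 29 semitones


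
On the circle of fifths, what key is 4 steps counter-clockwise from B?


Solution.
Each counter-clockwise step moves down a perfect 5th (= up a perfect 4th)
From B: B → E → A → D → G
= G


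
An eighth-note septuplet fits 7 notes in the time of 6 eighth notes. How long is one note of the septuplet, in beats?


Septuplet: 7 notes occupy the space of 6 eighth notes
Space = 6 × 1/2 = 3 beats
Each septuplet note = 3 / 7 = 3/7 beats
= 3/7 beats


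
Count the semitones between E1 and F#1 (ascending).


Step by step:
Absolute semitone position = octave×12 + chromatic position
E1: 1×12 + 4 = 16
F#1: 1×12 + 6 = 18
Difference = 18 - 16 = 2
= 2 semitones


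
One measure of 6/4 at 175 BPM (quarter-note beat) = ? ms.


Step by step:
Quarter-note beat duration = 60000 / 175 ms
Beats per measure (6/4) = 6
One measure = 6 × 60000 / 175 = 360000 / 175 ms
= 2057.1 ms


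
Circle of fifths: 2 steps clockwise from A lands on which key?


Each clockwise step on the circle of fifths moves up a perfect 5th
From A: A → E → B
= B


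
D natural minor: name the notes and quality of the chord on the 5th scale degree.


Working:
D natural minor scale: D E F G A Bb C
Diatonic triad on degree 5 stacks scale notes 5, 7, 2: A C E
A→C = 3 semitones; A→E = 7 semitones → minor triad
= A C E (minor)


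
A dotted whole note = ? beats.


Step by step:
Base whole note = 4 beats
Dot 1 adds half the previous value: +2
One dotted whole = 4 + 2 = 6
= 6 beats


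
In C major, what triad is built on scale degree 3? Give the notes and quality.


Solution.
C major scale: C D E F G A B
Diatonic triad on degree 3 stacks scale notes 3, 5, 7: E G B
E→G = 3 semitones; E→B = 7 semitones → minor triad
= E G B (minor)


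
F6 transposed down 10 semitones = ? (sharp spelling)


Step by step:
F6: chromatic position 5 in octave 6 → absolute = 6×12 + 5 = 77
Transpose down 10: 77 - 10 = 67
67 = 5×12 + 7 → G in octave 5
Result = G5


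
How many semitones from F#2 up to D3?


Solution.
Absolute semitone position = octave×12 + chromatic position
F#2: 2×12 + 6 = 30
D3: 3×12 + 2 = 38
Difference = 38 - 30 = 8
= 8 semitones


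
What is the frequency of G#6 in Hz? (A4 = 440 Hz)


Let's work it out.
f = 440 × 2^(n/12) where n = semitones from A4
G#6: 23 semitones from A4
f = 440 × 2^(23/12)
f = 1661.22 Hz


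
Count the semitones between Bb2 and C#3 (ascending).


Working:
Absolute semitone position = octave×12 + chromatic position
Bb2: 2×12 + 10 = 34
C#3: 3×12 + 1 = 37
Difference = 37 - 34 = 3
= 3 semitones


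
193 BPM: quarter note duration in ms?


One quarter-note beat = 60000 / BPM = 60000 / 193 ms
Duration = 60000 / 193
= 310.9 ms


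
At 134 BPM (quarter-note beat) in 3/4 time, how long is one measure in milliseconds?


Quarter-note beat duration = 60000 / 134 ms
Beats per measure (3/4) = 3
One measure = 3 × 60000 / 134 = 180000 / 134 ms
= 1343.3 ms


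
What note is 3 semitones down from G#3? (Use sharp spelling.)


Working:
G#3: chromatic position 8 in octave 3 → absolute = 3×12 + 8 = 44
Transpose down 3: 44 - 3 = 41
41 = 3×12 + 5 → F in octave 3
Result = F3


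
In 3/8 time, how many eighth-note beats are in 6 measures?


Reasoning:
Time signature 3/8: the bottom number 8 means the eighth note gets one count
The top number 3 means 3 eighth-note beats per measure
Total = 3 × 6 measures
= 18 eighth-note beats


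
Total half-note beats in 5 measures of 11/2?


Time signature 11/2: the bottom number 2 means the half note gets one count
The top number 11 means 11 half-note beats per measure
Total = 11 × 5 measures
= 55 half-note beats


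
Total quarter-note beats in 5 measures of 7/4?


Step by step:
Time signature 7/4: the bottom number 4 means the quarter note gets one count
The top number 7 means 7 quarter-note beats per measure
Total = 7 × 5 measures
= 35 quarter-note beats


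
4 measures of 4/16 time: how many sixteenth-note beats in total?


Time signature 4/16: the bottom number 16 means the sixteenth note gets one count
The top number 4 means 4 sixteenth-note beats per measure
Total = 4 × 4 measures
= 16 sixteenth-note beats


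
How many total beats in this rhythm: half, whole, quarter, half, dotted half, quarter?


Reasoning:
Beat values:
  half = 2 beats
  whole = 4 beats
  quarter = 1 beat
  half = 2 beats
  dotted half = 3 beats
  quarter = 1 beat
Sum = 2 + 4 + 1 + 2 + 3 + 1
= 13 beats


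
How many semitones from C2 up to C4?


Reasoning:
Absolute semitone position = octave×12 + chromatic position
C2: 2×12 + 0 = 24
C4: 4×12 + 0 = 48
Difference = 48 - 24 = 24
= 24 semitones


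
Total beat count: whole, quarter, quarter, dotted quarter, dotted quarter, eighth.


Step by step:
Beat values:
  whole = 4 beats
  quarter = 1 beat
  quarter = 1 beat
  dotted quarter = 1.5 beats
  dotted quarter = 1.5 beats
  eighth = 0.5 beats
Sum = 4 + 1 + 1 + 1.5 + 1.5 + 0.5
= 9.5 beats


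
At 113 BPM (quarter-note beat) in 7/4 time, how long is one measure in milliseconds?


Quarter-note beat duration = 60000 / 113 ms
Beats per measure (7/4) = 7
One measure = 7 × 60000 / 113 = 420000 / 113 ms
= 3716.8 ms


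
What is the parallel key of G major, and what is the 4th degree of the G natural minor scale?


Step by step:
Parallel keys share the same tonic but differ in mode
G major → parallel is G minor
G natural minor scale: G A Bb C D Eb F
= G minor; 4th degree = C


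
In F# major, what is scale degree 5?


Solution.
Major scale pattern: W-W-H-W-W-W-H (2-2-1-2-2-2-1 semitones)
Starting from F#:
  F# + 2 semitones → G#
  G# + 2 semitones → A#
  A# + 1 semitone → B
  B + 2 semitones → C#
  C# + 2 semitones → D#
  D# + 2 semitones → E#
  E# + 1 semitone → F#
Scale: F# G# A# B C# D# E#
Degree 5 = C#


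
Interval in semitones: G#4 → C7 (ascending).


Absolute semitone position = octave×12 + chromatic position
G#4: 4×12 + 8 = 56
C7: 7×12 + 0 = 84
Difference = 84 - 56 = 28
= 28 semitones


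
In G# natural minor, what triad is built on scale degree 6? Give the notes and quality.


Let's work it out.
G# natural minor scale: G# A# B C# D# E F#
Diatonic triad on degree 6 stacks scale notes 6, 1, 3: E G# B
E→G# = 4 semitones; E→B = 7 semitones → major triad
= E G# B (major)


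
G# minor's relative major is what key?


The relative major shares the key signature and is a minor 3rd above the minor tonic
A minor 3rd above G# is B
→ relative major of G# minor is B major
= B major


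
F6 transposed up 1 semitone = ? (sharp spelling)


Step by step:
F6: chromatic position 5 in octave 6 → absolute = 6×12 + 5 = 77
Transpose up 1: 77 + 1 = 78
78 = 6×12 + 6 → F# in octave 6
Result = F#6


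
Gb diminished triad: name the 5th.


Reasoning:
Diminished triad = root + minor 3rd (3 semitones) + diminished 5th (6 semitones)
A triad on Gb stacks thirds, so the chord tones use letter names G-B-D
Root: Gb
Minor 3rd above Gb: Bbb
Diminished 5th above Gb: Dbb
The 5th = Dbb


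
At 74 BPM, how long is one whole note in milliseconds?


One quarter-note beat = 60000 / BPM = 60000 / 74 ms
Whole note = 4 × quarter note
Duration = 4 × 60000 / 74 = 240000 / 74
= 3243.2 ms


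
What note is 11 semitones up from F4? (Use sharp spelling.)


Working:
F4: chromatic position 5 in octave 4 → absolute = 4×12 + 5 = 53
Transpose up 11: 53 + 11 = 64
64 = 5×12 + 4 → E in octave 5
Result = E5


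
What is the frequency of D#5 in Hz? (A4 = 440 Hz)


Reasoning:
f = 440 × 2^(n/12) where n = semitones from A4
D#5: 6 semitones from A4
f = 440 × 2^(6/12)
f = 622.25 Hz


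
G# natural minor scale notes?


Step by step:
Natural minor scale pattern: W-H-W-W-H-W-W (2-1-2-2-1-2-2 semitones)
Starting from G#:
  G# + 2 semitones → A#
  A# + 1 semitone → B
  B + 2 semitones → C#
  C# + 2 semitones → D#
  D# + 1 semitone → E
  E + 2 semitones → F#
  F# + 2 semitones → G#
Scale = G# A# B C# D# E F#


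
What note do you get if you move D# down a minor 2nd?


Let's work it out.
minor 2nd: 2 letter names, 1 semitones
Letter: D - 1 → C
Pitch: D# - 1 semitones, spelled as a C → C##
= C##


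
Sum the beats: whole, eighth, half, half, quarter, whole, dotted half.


Solution.
Beat values:
  whole = 4 beats
  eighth = 0.5 beats
  half = 2 beats
  half = 2 beats
  quarter = 1 beat
  whole = 4 beats
  dotted half = 3 beats
Sum = 4 + 0.5 + 2 + 2 + 1 + 4 + 3
= 16.5 beats


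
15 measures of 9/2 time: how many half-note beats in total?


Time signature 9/2: the bottom number 2 means the half note gets one count
The top number 9 means 9 half-note beats per measure
Total = 9 × 15 measures
= 135 half-note beats


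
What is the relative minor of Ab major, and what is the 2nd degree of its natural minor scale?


Working:
The relative minor shares the major's key signature and starts on its 6th degree
6th degree = a major 6th above the tonic; a major 6th above Ab is F
→ relative minor of Ab major is F minor
F natural minor scale: F G Ab Bb C Db Eb
= F minor; 2nd degree = G


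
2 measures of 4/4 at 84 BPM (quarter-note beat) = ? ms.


Quarter-note beat duration = 60000 / 84 ms
Beats per measure (4/4) = 4
One measure = 4 × 60000 / 84 = 240000 / 84 ms
2 measures = 2 × 240000 / 84 = 480000 / 84
= 5714.3 ms


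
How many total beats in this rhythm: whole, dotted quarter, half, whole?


Beat values:
  whole = 4 beats
  dotted quarter = 1.5 beats
  half = 2 beats
  whole = 4 beats
Sum = 4 + 1.5 + 2 + 4
= 11.5 beats


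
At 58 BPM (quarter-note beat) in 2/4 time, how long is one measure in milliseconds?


Solution.
Quarter-note beat duration = 60000 / 58 ms
Beats per measure (2/4) = 2
One measure = 2 × 60000 / 58 = 120000 / 58 ms
= 2069.0 ms


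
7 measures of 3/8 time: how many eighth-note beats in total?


Time signature 3/8: the bottom number 8 means the eighth note gets one count
The top number 3 means 3 eighth-note beats per measure
Total = 3 × 7 measures
= 21 eighth-note beats


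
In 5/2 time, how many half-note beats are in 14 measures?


Reasoning:
Time signature 5/2: the bottom number 2 means the half note gets one count
The top number 5 means 5 half-note beats per measure
Total = 5 × 14 measures
= 70 half-note beats


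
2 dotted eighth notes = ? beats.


Base eighth note = 1/2 beats
Dot 1 adds half the previous value: +1/4
One dotted eighth = 1/2 + 1/4 = 3/4
2 of them = 2 × 3/4 = 3/2
= 3/2 beats


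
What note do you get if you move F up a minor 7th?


Step by step:
minor 7th: 7 letter names, 10 semitones
Letter: F + 6 → E
Pitch: F + 10 semitones, spelled as an E → Eb
= Eb


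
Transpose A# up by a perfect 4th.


Working:
perfect 4th: 4 letter names, 5 semitones
Letter: A + 3 → D
Pitch: A# + 5 semitones, spelled as a D → D#
= D#


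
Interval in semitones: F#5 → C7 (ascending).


Working:
Absolute semitone position = octave×12 + chromatic position
F#5: 5×12 + 6 = 66
C7: 7×12 + 0 = 84
Difference = 84 - 66 = 18
= 18 semitones


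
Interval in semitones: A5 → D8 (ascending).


Absolute semitone position = octave×12 + chromatic position
A5: 5×12 + 9 = 69
D8: 8×12 + 2 = 98
Difference = 98 - 69 = 29
= 29 semitones


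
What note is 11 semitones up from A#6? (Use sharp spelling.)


Solution.
A#6: chromatic position 10 in octave 6 → absolute = 6×12 + 10 = 82
Transpose up 11: 82 + 11 = 93
93 = 7×12 + 9 → A in octave 7
Result = A7


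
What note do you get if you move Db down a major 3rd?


major 3rd: 3 letter names, 4 semitones
Letter: D - 2 → B
Pitch: Db - 4 semitones, spelled as a B → Bbb
= Bbb


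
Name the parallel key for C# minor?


Solution.
Parallel keys share the same tonic but differ in mode
C# minor → parallel is C# major
= C# major


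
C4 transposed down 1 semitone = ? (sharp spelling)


Reasoning:
C4: chromatic position 0 in octave 4 → absolute = 4×12 + 0 = 48
Transpose down 1: 48 - 1 = 47
47 = 3×12 + 11 → B in octave 3
Result = B3


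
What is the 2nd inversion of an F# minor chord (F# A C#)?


Root position: F# A C#
2nd inversion: move root and 3rd up an octave
Bass note: C#
Notes (bottom to top) = C# F# A


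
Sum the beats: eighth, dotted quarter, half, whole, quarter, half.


Reasoning:
Beat values:
  eighth = 0.5 beats
  dotted quarter = 1.5 beats
  half = 2 beats
  whole = 4 beats
  quarter = 1 beat
  half = 2 beats
Sum = 0.5 + 1.5 + 2 + 4 + 1 + 2
= 11 beats


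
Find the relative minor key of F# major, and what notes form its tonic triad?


Working:
The relative minor shares the major's key signature and starts on its 6th degree
6th degree = a major 6th above the tonic; a major 6th above F# is D#
→ relative minor of F# major is D# minor
Tonic triad of D# minor = root + minor 3rd + perfect 5th = D# F# A#
= D# minor; triad = D# F# A#


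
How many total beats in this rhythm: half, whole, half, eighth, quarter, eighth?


Let's work it out.
Beat values:
  half = 2 beats
  whole = 4 beats
  half = 2 beats
  eighth = 0.5 beats
  quarter = 1 beat
  eighth = 0.5 beats
Sum = 2 + 4 + 2 + 0.5 + 1 + 0.5
= 10 beats


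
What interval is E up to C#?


Letter names: E → C spans 6 letter names → a 6th
Semitones: E → C# = 9 half-steps
A 6th of 9 semitones is a major 6th
= major 6th


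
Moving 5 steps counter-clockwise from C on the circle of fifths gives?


Reasoning:
Each counter-clockwise step moves down a perfect 5th (= up a perfect 4th)
From C: C → F → Bb → Eb → Ab → Db
= Db


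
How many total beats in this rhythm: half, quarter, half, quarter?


Solution.
Beat values:
  half = 2 beats
  quarter = 1 beat
  half = 2 beats
  quarter = 1 beat
Sum = 2 + 1 + 2 + 1
= 6 beats


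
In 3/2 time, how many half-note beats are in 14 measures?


Time signature 3/2: the bottom number 2 means the half note gets one count
The top number 3 means 3 half-note beats per measure
Total = 3 × 14 measures
= 42 half-note beats


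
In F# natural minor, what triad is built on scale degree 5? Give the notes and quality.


Step by step:
F# natural minor scale: F# G# A B C# D E
Diatonic triad on degree 5 stacks scale notes 5, 7, 2: C# E G#
C#→E = 3 semitones; C#→G# = 7 semitones → minor triad
= C# E G# (minor)


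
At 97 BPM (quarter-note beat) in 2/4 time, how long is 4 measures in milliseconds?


Solution.
Quarter-note beat duration = 60000 / 97 ms
Beats per measure (2/4) = 2
One measure = 2 × 60000 / 97 = 120000 / 97 ms
4 measures = 4 × 120000 / 97 = 480000 / 97
= 4948.5 ms


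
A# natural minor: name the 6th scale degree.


Step by step:
Natural minor scale pattern: W-H-W-W-H-W-W (2-1-2-2-1-2-2 semitones)
Starting from A#:
  A# + 2 semitones → B#
  B# + 1 semitone → C#
  C# + 2 semitones → D#
  D# + 2 semitones → E#
  E# + 1 semitone → F#
  F# + 2 semitones → G#
  G# + 2 semitones → A#
Scale: A# B# C# D# E# F# G#
Degree 6 = F#


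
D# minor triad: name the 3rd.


Minor triad = root + minor 3rd (3 semitones) + perfect 5th (7 semitones)
A triad on D# stacks thirds, so the chord tones use letter names D-F-A
Root: D#
Minor 3rd above D#: F#
Perfect 5th above D#: A#
The 3rd = F#


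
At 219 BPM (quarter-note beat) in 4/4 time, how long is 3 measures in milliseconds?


Let's work it out.
Quarter-note beat duration = 60000 / 219 ms
Beats per measure (4/4) = 4
One measure = 4 × 60000 / 219 = 240000 / 219 ms
3 measures = 3 × 240000 / 219 = 720000 / 219
= 3287.7 ms


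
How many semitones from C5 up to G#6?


Absolute semitone position = octave×12 + chromatic position
C5: 5×12 + 0 = 60
G#6: 6×12 + 8 = 80
Difference = 80 - 60 = 20
= 20 semitones


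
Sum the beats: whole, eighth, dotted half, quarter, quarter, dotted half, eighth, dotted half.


Beat values:
  whole = 4 beats
  eighth = 0.5 beats
  dotted half = 3 beats
  quarter = 1 beat
  quarter = 1 beat
  dotted half = 3 beats
  eighth = 0.5 beats
  dotted half = 3 beats
Sum = 4 + 0.5 + 3 + 1 + 1 + 3 + 0.5 + 3
= 16 beats


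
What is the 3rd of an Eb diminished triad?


Step by step:
Diminished triad = root + minor 3rd (3 semitones) + diminished 5th (6 semitones)
A triad on Eb stacks thirds, so the chord tones use letter names E-G-B
Root: Eb
Minor 3rd above Eb: Gb
Diminished 5th above Eb: Bbb
The 3rd = Gb


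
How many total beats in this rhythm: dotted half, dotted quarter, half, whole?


Beat values:
  dotted half = 3 beats
  dotted quarter = 1.5 beats
  half = 2 beats
  whole = 4 beats
Sum = 3 + 1.5 + 2 + 4
= 10.5 beats


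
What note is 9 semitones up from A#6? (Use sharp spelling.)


A#6: chromatic position 10 in octave 6 → absolute = 6×12 + 10 = 82
Transpose up 9: 82 + 9 = 91
91 = 7×12 + 7 → G in octave 7
Result = G7


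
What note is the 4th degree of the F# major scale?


Working:
Major scale pattern: W-W-H-W-W-W-H (2-2-1-2-2-2-1 semitones)
Starting from F#:
  F# + 2 semitones → G#
  G# + 2 semitones → A#
  A# + 1 semitone → B
  B + 2 semitones → C#
  C# + 2 semitones → D#
  D# + 2 semitones → E#
  E# + 1 semitone → F#
Scale: F# G# A# B C# D# E#
Degree 4 = B


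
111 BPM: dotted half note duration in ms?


Let's work it out.
One quarter-note beat = 60000 / BPM = 60000 / 111 ms
Dotted half note = 3 × quarter note
Duration = 3 × 60000 / 111 = 180000 / 111
= 1621.6 ms


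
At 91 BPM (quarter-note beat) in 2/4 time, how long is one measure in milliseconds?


Quarter-note beat duration = 60000 / 91 ms
Beats per measure (2/4) = 2
One measure = 2 × 60000 / 91 = 120000 / 91 ms
= 1318.7 ms


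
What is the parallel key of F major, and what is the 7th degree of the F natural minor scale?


Solution.
Parallel keys share the same tonic but differ in mode
F major → parallel is F minor
F natural minor scale: F G Ab Bb C Db Eb
= F minor; 7th degree = Eb


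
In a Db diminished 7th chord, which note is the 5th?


Diminished 7th chord = root + minor 3rd + diminished 5th + diminished 7th
Seventh chords stack in thirds, so the letter names are D-F-A-C
Root: Db
Minor 3rd above Db: Fb
Diminished 5th above Db: Abb
Diminished 7th above Db: Cbb
The 5th = Abb


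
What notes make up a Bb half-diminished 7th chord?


Half-diminished 7th chord = root + minor 3rd + diminished 5th + minor 7th
Seventh chords stack in thirds, so the letter names are B-D-F-A
Root: Bb
Minor 3rd above Bb: Db
Diminished 5th above Bb: Fb
Minor 7th above Bb: Ab
Chord = Bb Db Fb Ab


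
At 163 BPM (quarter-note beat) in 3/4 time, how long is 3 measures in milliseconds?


Step by step:
Quarter-note beat duration = 60000 / 163 ms
Beats per measure (3/4) = 3
One measure = 3 × 60000 / 163 = 180000 / 163 ms
3 measures = 3 × 180000 / 163 = 540000 / 163
= 3312.9 ms


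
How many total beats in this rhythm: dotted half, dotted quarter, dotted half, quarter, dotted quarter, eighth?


Reasoning:
Beat values:
  dotted half = 3 beats
  dotted quarter = 1.5 beats
  dotted half = 3 beats
  quarter = 1 beat
  dotted quarter = 1.5 beats
  eighth = 0.5 beats
Sum = 3 + 1.5 + 3 + 1 + 1.5 + 0.5
= 10.5 beats


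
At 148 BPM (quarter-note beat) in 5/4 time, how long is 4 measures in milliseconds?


Working:
Quarter-note beat duration = 60000 / 148 ms
Beats per measure (5/4) = 5
One measure = 5 × 60000 / 148 = 300000 / 148 ms
4 measures = 4 × 300000 / 148 = 1200000 / 148
= 8108.1 ms


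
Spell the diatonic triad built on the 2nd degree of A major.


Solution.
A major scale: A B C# D E F# G#
Diatonic triad on degree 2 stacks scale notes 2, 4, 6: B D F#
B→D = 3 semitones; B→F# = 7 semitones → minor triad
= B D F# (minor)


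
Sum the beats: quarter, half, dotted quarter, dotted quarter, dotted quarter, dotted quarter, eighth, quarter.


Solution.
Beat values:
  quarter = 1 beat
  half = 2 beats
  dotted quarter = 1.5 beats
  dotted quarter = 1.5 beats
  dotted quarter = 1.5 beats
  dotted quarter = 1.5 beats
  eighth = 0.5 beats
  quarter = 1 beat
Sum = 1 + 2 + 1.5 + 1.5 + 1.5 + 1.5 + 0.5 + 1
= 10.5 beats


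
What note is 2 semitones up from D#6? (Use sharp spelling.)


Let's work it out.
D#6: chromatic position 3 in octave 6 → absolute = 6×12 + 3 = 75
Transpose up 2: 75 + 2 = 77
77 = 6×12 + 5 → F in octave 6
Result = F6


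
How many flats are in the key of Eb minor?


Working:
Flat minor keys: A(0), D(1), G(2), C(3), F(4), Bb(5), Eb(6), Ab(7)
Eb minor has 6 flats
Order of flats: Bb Eb Ab Db Gb Cb Fb → first 6: Bb, Eb, Ab, Db, Gb, Cb
= 6 flats
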